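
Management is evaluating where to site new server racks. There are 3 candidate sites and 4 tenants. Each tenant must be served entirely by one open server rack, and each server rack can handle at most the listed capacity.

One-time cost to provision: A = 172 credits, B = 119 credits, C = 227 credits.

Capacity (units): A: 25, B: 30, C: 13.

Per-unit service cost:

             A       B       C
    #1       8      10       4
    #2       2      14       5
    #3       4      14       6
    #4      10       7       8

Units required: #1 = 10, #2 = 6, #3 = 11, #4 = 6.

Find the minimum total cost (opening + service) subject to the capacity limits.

Open {A, B}: #1→B 10·10=100, #2→A 2·6=12, #3→A 4·11=44, #4→B 7·6=42.
Loads: A carries 17/25, B carries 16/30. Service 198; fixed 291; total 489.
Next best feasible plan costs 507.

Minimum total cost: 489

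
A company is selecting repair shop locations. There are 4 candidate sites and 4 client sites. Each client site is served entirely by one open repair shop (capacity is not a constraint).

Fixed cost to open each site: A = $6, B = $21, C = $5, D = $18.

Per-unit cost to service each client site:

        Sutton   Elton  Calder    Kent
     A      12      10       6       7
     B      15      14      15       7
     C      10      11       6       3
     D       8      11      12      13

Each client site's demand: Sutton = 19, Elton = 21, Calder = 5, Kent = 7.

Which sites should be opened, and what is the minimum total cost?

For any fixed open set, each client site goes to its cheapest open site; total = fixed + service.
{A, C, D}: Sutton→D 8·19=152, Elton→A 10·21=210, Calder→A 6·5=30, Kent→C 3·7=21. Service 413; fixed 29; total 442.
{C, D}: Sutton→D 8·19=152, Elton→C 11·21=231, Calder→C 6·5=30, Kent→C 3·7=21. Service 434; fixed 23; total 457.
{A, C}: Sutton→C 10·19=190, Elton→A 10·21=210, Calder→A 6·5=30, Kent→C 3·7=21. Service 451; fixed 11; total 462.
{A, B, C, D}: service 413 + fixed 50 = 463
No other subset beats 442.

Open A, C and D; minimum total cost 442.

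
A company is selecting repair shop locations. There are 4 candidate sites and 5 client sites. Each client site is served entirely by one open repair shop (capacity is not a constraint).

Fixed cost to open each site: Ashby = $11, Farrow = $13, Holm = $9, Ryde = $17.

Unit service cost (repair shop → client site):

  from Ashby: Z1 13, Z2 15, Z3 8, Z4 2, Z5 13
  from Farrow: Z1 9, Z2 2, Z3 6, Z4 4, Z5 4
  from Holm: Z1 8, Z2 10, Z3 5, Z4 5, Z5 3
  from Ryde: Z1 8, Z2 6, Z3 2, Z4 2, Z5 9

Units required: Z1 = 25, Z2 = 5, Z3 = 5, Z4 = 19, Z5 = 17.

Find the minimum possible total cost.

For any fixed open set, each client site goes to its cheapest open site; total = fixed + service.
{Farrow, Holm, Ryde}: Z1→Holm 8·25=200, Z2→Farrow 2·5=10, Z3→Ryde 2·5=10, Z4→Ryde 2·19=38, Z5→Holm 3·17=51. Service 309; fixed 39; total 348.
{Holm, Ryde}: Z1→Holm 8·25=200, Z2→Ryde 6·5=30, Z3→Ryde 2·5=10, Z4→Ryde 2·19=38, Z5→Holm 3·17=51. Service 329; fixed 26; total 355.
{Farrow, Ryde}: service 326 + fixed 30 = 356
{Ashby, Farrow, Holm, Ryde}: Z1→Holm 8·25=200, Z2→Farrow 2·5=10, Z3→Ryde 2·5=10, Z4→Ashby 2·19=38, Z5→Holm 3·17=51. Service 309; fixed 50; total 359.
No other subset beats 348.

Minimum total cost: 348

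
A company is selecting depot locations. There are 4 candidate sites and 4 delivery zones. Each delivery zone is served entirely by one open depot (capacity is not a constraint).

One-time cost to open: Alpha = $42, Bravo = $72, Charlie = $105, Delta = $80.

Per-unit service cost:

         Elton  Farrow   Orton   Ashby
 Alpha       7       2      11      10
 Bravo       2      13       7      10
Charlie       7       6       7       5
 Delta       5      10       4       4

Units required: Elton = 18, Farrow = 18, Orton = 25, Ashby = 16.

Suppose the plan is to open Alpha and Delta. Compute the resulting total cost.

Each delivery zone is assigned to its cheapest site among the open ones.
{Alpha, Delta}: Elton→Delta 5·18=90, Farrow→Alpha 2·18=36, Orton→Delta 4·25=100, Ashby→Delta 4·16=64. Service 290; fixed 122; total 412.

Total cost: 412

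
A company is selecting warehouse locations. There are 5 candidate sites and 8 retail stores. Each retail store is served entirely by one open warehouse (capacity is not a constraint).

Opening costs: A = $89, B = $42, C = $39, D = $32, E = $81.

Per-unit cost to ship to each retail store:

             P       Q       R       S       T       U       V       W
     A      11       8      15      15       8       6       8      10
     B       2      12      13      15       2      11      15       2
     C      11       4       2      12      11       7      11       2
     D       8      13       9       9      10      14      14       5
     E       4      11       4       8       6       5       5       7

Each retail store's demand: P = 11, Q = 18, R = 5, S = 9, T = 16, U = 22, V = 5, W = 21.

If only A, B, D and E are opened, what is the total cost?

Total cost: 711

Each retail store is assigned to its cheapest site among the open ones.
{A, B, D, E}: P→B 2·11=22, Q→A 8·18=144, R→E 4·5=20, S→E 8·9=72, T→B 2·16=32, U→E 5·22=110, V→E 5·5=25, W→B 2·21=42. Service 467; fixed 244; total 711.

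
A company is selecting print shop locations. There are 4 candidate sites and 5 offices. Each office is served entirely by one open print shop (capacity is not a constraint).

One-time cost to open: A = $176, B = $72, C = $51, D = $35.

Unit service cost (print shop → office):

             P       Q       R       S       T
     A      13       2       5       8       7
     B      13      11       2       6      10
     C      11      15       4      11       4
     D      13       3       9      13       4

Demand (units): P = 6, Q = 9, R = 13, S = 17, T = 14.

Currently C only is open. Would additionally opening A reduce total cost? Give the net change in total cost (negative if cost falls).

Current service cost with {C}: 496.
Adding A: each office re-picks its cheapest; new service cost 328, saving 168.
Extra fixed cost: 176. Net change = 176 − 168 = 8.
(Totals: 547 → 555.)

No — net change +8 (cost rises by 8).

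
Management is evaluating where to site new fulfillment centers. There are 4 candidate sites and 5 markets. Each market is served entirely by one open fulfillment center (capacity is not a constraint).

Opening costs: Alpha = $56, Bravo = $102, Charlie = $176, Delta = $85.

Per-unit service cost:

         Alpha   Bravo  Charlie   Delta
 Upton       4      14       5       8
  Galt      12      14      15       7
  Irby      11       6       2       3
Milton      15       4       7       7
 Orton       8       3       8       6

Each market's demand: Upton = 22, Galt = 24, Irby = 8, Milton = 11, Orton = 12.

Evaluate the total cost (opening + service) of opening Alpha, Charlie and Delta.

Each market is assigned to its cheapest site among the open ones.
{Alpha, Charlie, Delta}: Upton→Alpha 4·22=88, Galt→Delta 7·24=168, Irby→Charlie 2·8=16, Milton→Charlie 7·11=77, Orton→Delta 6·12=72. Service 421; fixed 317; total 738.

Total cost: 738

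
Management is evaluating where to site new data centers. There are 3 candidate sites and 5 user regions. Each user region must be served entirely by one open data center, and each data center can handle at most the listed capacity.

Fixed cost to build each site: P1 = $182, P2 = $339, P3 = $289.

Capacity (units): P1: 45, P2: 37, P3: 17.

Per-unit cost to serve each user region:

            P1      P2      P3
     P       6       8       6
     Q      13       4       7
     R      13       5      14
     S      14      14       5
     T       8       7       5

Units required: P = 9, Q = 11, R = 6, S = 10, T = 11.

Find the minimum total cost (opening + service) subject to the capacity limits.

Minimum total cost: 866

Open {P1, P2}: P→P1 6·9=54, Q→P2 4·11=44, R→P2 5·6=30, S→P1 14·10=140, T→P2 7·11=77.
Loads: P1 carries 19/45, P2 carries 28/37. Service 345; fixed 521; total 866.
Next best feasible plan costs 877.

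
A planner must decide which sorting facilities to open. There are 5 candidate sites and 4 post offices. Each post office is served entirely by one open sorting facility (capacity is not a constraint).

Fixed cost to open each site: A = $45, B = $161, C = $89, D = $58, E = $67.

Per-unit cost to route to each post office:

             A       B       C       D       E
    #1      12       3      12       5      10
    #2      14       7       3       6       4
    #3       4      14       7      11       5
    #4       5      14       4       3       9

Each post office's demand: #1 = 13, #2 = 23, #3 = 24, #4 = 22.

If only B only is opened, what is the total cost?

Each post office is assigned to its cheapest site among the open ones.
{B}: #1→B 3·13=39, #2→B 7·23=161, #3→B 14·24=336, #4→B 14·22=308. Service 844; fixed 161; total 1005.

Total cost: 1005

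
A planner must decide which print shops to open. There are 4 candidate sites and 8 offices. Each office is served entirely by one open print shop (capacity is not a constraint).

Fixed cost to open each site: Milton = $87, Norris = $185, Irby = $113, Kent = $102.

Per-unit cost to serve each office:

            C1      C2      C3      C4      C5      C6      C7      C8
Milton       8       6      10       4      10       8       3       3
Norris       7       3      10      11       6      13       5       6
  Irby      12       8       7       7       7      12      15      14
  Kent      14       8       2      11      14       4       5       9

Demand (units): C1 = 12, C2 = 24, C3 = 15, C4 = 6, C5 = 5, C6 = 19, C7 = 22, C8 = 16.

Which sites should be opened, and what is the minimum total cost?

Open Milton and Kent; minimum total cost 723.

For any fixed open set, each office goes to its cheapest open site; total = fixed + service.
{Milton, Kent}: C1→Milton 8·12=96, C2→Milton 6·24=144, C3→Kent 2·15=30, C4→Milton 4·6=24, C5→Milton 10·5=50, C6→Kent 4·19=76, C7→Milton 3·22=66, C8→Milton 3·16=48. Service 534; fixed 189; total 723.
{Milton, Norris, Kent}: service 430 + fixed 374 = 804
{Milton}: service 730 + fixed 87 = 817
{Milton, Norris, Irby, Kent}: C1→Norris 7·12=84, C2→Norris 3·24=72, C3→Kent 2·15=30, C4→Milton 4·6=24, C5→Norris 6·5=30, C6→Kent 4·19=76, C7→Milton 3·22=66, C8→Milton 3·16=48. Service 430; fixed 487; total 917.
No other subset beats 723.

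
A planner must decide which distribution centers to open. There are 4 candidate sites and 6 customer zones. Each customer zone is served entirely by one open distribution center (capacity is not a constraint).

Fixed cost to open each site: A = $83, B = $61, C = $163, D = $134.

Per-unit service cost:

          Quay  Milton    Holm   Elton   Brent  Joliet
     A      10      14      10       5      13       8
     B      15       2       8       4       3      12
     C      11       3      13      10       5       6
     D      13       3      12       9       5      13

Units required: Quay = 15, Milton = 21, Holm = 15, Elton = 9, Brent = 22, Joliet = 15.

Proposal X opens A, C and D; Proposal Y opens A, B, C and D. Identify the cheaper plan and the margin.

Proposal Y is cheaper by 43.

Proposal X: {A, C, D}: Quay→A 10·15=150, Milton→C 3·21=63, Holm→A 10·15=150, Elton→A 5·9=45, Brent→C 5·22=110, Joliet→C 6·15=90. Service 608; fixed 380; total 988.
Proposal Y: {A, B, C, D}: Quay→A 10·15=150, Milton→B 2·21=42, Holm→B 8·15=120, Elton→B 4·9=36, Brent→B 3·22=66, Joliet→C 6·15=90. Service 504; fixed 441; total 945.
Difference: |988 − 945| = 43.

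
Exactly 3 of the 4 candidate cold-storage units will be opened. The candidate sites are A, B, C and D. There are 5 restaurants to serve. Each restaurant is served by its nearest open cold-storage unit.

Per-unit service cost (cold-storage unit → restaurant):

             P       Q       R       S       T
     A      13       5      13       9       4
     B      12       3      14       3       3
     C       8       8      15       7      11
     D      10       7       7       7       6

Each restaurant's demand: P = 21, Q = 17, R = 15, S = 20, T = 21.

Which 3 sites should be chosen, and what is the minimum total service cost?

With exactly 3 open, each restaurant uses its cheapest among the chosen.
{B, C, D}: P→C 8·21=168, Q→B 3·17=51, R→D 7·15=105, S→B 3·20=60, T→B 3·21=63. Service cost 447.
{A, B, D}: service cost 489
{A, B, C}: service cost 537
Among all 4 size-3 choices, {B, C, D} is lowest.

Choose B, C and D; total service cost 447.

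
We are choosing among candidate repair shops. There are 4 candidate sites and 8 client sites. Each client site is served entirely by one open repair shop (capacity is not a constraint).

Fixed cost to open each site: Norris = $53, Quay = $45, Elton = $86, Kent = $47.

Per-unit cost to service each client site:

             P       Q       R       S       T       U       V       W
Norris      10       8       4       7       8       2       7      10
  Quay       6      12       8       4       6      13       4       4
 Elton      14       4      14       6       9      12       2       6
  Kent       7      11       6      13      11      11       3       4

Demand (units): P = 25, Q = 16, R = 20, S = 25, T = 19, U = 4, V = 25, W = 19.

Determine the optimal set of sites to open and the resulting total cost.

For any fixed open set, each client site goes to its cheapest open site; total = fixed + service.
{Norris, Quay, Elton}: P→Quay 6·25=150, Q→Elton 4·16=64, R→Norris 4·20=80, S→Quay 4·25=100, T→Quay 6·19=114, U→Norris 2·4=8, V→Elton 2·25=50, W→Quay 4·19=76. Service 642; fixed 184; total 826.
{Norris, Quay}: service 756 + fixed 98 = 854
{Norris, Quay, Elton, Kent}: service 642 + fixed 231 = 873
{Quay}: P→Quay 6·25=150, Q→Quay 12·16=192, R→Quay 8·20=160, S→Quay 4·25=100, T→Quay 6·19=114, U→Quay 13·4=52, V→Quay 4·25=100, W→Quay 4·19=76. Service 944; fixed 45; total 989.
No other subset beats 826.

Open Norris, Quay and Elton; minimum total cost 826.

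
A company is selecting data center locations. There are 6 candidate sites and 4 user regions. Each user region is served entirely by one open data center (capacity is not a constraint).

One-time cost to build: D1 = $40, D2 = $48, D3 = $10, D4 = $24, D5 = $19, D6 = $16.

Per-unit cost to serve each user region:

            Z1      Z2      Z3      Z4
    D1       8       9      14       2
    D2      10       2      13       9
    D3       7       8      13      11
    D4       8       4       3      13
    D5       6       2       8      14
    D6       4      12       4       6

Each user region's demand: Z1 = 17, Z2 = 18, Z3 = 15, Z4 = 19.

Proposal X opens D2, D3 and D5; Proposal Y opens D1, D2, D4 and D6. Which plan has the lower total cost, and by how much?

Proposal X: {D2, D3, D5}: Z1→D5 6·17=102, Z2→D2 2·18=36, Z3→D5 8·15=120, Z4→D2 9·19=171. Service 429; fixed 77; total 506.
Proposal Y: {D1, D2, D4, D6}: Z1→D6 4·17=68, Z2→D2 2·18=36, Z3→D4 3·15=45, Z4→D1 2·19=38. Service 187; fixed 128; total 315.
Difference: |506 − 315| = 191.

Proposal Y is cheaper by 191.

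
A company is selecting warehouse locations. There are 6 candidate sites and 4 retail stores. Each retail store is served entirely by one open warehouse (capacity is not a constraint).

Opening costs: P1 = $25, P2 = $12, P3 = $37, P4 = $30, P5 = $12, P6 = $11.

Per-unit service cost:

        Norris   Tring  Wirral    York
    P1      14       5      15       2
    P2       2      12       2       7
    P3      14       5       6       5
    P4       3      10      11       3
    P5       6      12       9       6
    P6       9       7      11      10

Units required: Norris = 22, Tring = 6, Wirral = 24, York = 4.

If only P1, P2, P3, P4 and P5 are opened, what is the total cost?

Each retail store is assigned to its cheapest site among the open ones.
{P1, P2, P3, P4, P5}: Norris→P2 2·22=44, Tring→P1 5·6=30, Wirral→P2 2·24=48, York→P1 2·4=8. Service 130; fixed 116; total 246.

Total cost: 246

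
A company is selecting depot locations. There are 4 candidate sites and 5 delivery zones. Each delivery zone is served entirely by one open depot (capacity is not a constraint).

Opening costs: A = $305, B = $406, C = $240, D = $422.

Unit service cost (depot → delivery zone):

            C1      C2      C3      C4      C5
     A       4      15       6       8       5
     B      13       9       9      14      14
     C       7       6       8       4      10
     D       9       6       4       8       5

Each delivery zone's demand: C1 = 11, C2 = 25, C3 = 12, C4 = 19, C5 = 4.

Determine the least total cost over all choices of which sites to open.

For any fixed open set, each delivery zone goes to its cheapest open site; total = fixed + service.
{C}: C1→C 7·11=77, C2→C 6·25=150, C3→C 8·12=96, C4→C 4·19=76, C5→C 10·4=40. Service 439; fixed 240; total 679.
{D}: C1→D 9·11=99, C2→D 6·25=150, C3→D 4·12=48, C4→D 8·19=152, C5→D 5·4=20. Service 469; fixed 422; total 891.
{A, C}: service 362 + fixed 545 = 907
{A, B, C, D}: service 338 + fixed 1373 = 1711
No other subset beats 679.

Minimum total cost: 679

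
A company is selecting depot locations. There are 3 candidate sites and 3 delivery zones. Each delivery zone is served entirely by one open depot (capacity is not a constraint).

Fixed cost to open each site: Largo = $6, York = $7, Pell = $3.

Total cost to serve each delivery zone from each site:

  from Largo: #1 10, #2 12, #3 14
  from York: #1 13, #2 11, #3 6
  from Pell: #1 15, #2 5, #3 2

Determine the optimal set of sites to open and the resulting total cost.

For any fixed open set, each delivery zone goes to its cheapest open site; total = fixed + service.
{Pell}: #1→Pell 15, #2→Pell 5, #3→Pell 2. Service 22; fixed 3; total 25.
{Largo, Pell}: service 17 + fixed 9 = 26
{York, Pell}: #1→York 13, #2→Pell 5, #3→Pell 2. Service 20; fixed 10; total 30.
{Largo, York, Pell}: #1→Largo 10, #2→Pell 5, #3→Pell 2. Service 17; fixed 16; total 33.
No other subset beats 25.

Open Pell only; minimum total cost 25.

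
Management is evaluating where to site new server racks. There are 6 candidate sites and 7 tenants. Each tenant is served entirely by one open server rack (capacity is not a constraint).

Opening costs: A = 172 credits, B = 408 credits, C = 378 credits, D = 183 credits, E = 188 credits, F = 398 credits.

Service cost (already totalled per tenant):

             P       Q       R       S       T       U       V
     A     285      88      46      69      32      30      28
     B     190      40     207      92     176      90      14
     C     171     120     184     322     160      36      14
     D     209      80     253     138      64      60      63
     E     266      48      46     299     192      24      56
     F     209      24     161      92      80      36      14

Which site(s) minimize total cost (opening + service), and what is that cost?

For any fixed open set, each tenant goes to its cheapest open site; total = fixed + service.
{A}: P→A 285, Q→A 88, R→A 46, S→A 69, T→A 32, U→A 30, V→A 28. Service 578; fixed 172; total 750.
{A, D}: P→D 209, Q→D 80, R→A 46, S→A 69, T→A 32, U→A 30, V→A 28. Service 494; fixed 355; total 849.
{A, E}: P→E 266, Q→E 48, R→A 46, S→A 69, T→A 32, U→E 24, V→A 28. Service 513; fixed 360; total 873.
{A, B, C, D, E, F}: service 380 + fixed 1727 = 2107
No other subset beats 750.

Open A only; minimum total cost 750.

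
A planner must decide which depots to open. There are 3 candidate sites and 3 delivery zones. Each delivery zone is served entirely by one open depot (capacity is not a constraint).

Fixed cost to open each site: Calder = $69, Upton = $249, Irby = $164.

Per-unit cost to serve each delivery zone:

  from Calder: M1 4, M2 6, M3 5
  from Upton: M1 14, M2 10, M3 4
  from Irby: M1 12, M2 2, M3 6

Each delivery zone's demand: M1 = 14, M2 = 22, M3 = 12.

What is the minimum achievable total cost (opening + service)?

Minimum total cost: 317

For any fixed open set, each delivery zone goes to its cheapest open site; total = fixed + service.
{Calder}: M1→Calder 4·14=56, M2→Calder 6·22=132, M3→Calder 5·12=60. Service 248; fixed 69; total 317.
{Calder, Irby}: service 160 + fixed 233 = 393
{Irby}: M1→Irby 12·14=168, M2→Irby 2·22=44, M3→Irby 6·12=72. Service 284; fixed 164; total 448.
{Calder, Upton, Irby}: service 148 + fixed 482 = 630
No other subset beats 317.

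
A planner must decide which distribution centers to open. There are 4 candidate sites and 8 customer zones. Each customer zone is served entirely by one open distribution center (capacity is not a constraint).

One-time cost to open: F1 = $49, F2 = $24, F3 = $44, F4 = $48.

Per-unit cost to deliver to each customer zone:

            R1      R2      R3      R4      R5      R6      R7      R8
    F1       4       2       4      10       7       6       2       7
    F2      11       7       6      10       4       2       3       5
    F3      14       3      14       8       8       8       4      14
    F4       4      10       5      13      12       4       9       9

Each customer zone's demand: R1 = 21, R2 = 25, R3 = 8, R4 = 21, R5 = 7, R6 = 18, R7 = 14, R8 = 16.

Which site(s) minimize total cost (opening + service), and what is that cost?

For any fixed open set, each customer zone goes to its cheapest open site; total = fixed + service.
{F1, F2}: R1→F1 4·21=84, R2→F1 2·25=50, R3→F1 4·8=32, R4→F1 10·21=210, R5→F2 4·7=28, R6→F2 2·18=36, R7→F1 2·14=28, R8→F2 5·16=80. Service 548; fixed 73; total 621.
{F1, F2, F3}: R1→F1 4·21=84, R2→F1 2·25=50, R3→F1 4·8=32, R4→F3 8·21=168, R5→F2 4·7=28, R6→F2 2·18=36, R7→F1 2·14=28, R8→F2 5·16=80. Service 506; fixed 117; total 623.
{F1, F2, F4}: R1→F1 4·21=84, R2→F1 2·25=50, R3→F1 4·8=32, R4→F1 10·21=210, R5→F2 4·7=28, R6→F2 2·18=36, R7→F1 2·14=28, R8→F2 5·16=80. Service 548; fixed 121; total 669.
{F1, F2, F3, F4}: R1→F1 4·21=84, R2→F1 2·25=50, R3→F1 4·8=32, R4→F3 8·21=168, R5→F2 4·7=28, R6→F2 2·18=36, R7→F1 2·14=28, R8→F2 5·16=80. Service 506; fixed 165; total 671.
No other subset beats 621.

Open F1 and F2; minimum total cost 621.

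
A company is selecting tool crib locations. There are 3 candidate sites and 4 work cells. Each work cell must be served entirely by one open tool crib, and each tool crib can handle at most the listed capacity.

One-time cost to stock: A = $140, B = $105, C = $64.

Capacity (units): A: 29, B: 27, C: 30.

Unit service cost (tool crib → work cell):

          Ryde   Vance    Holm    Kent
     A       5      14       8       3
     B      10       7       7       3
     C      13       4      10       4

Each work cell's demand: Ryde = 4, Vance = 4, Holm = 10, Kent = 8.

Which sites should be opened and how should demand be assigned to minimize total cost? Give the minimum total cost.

Minimum total cost: 264

Open {C}: Ryde→C 13·4=52, Vance→C 4·4=16, Holm→C 10·10=100, Kent→C 4·8=32.
Loads: C carries 26/30. Service 200; fixed 64; total 264.
Next best feasible plan costs 267.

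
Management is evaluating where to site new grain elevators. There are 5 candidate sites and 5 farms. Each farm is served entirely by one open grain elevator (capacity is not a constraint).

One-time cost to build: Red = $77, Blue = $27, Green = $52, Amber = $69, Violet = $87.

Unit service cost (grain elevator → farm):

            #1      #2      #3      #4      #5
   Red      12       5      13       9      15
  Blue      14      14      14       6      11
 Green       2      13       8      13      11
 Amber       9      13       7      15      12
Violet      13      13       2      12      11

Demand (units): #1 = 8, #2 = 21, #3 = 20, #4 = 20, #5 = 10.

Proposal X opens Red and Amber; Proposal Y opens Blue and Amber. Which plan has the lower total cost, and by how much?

Proposal X: {Red, Amber}: #1→Amber 9·8=72, #2→Red 5·21=105, #3→Amber 7·20=140, #4→Red 9·20=180, #5→Amber 12·10=120. Service 617; fixed 146; total 763.
Proposal Y: {Blue, Amber}: #1→Amber 9·8=72, #2→Amber 13·21=273, #3→Amber 7·20=140, #4→Blue 6·20=120, #5→Blue 11·10=110. Service 715; fixed 96; total 811.
Difference: |763 − 811| = 48.

Proposal X is cheaper by 48.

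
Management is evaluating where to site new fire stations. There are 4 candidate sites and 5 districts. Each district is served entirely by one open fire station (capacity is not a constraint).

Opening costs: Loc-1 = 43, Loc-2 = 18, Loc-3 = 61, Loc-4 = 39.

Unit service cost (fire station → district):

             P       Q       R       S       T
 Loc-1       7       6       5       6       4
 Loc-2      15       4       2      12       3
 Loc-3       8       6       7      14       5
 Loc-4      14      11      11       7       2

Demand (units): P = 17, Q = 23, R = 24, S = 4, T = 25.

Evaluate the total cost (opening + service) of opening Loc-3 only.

Total cost: 684

Each district is assigned to its cheapest site among the open ones.
{Loc-3}: P→Loc-3 8·17=136, Q→Loc-3 6·23=138, R→Loc-3 7·24=168, S→Loc-3 14·4=56, T→Loc-3 5·25=125. Service 623; fixed 61; total 684.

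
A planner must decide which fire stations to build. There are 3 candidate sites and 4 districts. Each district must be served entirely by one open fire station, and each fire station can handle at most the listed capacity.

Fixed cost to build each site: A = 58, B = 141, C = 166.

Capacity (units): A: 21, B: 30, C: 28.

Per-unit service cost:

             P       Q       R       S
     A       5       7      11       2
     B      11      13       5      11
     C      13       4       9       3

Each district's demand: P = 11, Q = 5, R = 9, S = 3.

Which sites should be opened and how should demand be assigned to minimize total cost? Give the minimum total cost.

Minimum total cost: 340

Open {A, B}: P→A 5·11=55, Q→A 7·5=35, R→B 5·9=45, S→A 2·3=6.
Loads: A carries 19/21, B carries 9/30. Service 141; fixed 199; total 340.
Next best feasible plan costs 367.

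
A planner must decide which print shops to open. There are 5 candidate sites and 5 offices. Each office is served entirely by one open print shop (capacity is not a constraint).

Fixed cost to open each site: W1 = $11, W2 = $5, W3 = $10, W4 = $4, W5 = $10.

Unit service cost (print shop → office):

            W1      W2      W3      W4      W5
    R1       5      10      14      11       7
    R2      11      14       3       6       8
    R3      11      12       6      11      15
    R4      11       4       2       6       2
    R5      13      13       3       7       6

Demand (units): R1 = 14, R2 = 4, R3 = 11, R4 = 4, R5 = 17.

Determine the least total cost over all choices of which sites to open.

Minimum total cost: 228

For any fixed open set, each office goes to its cheapest open site; total = fixed + service.
{W1, W3}: R1→W1 5·14=70, R2→W3 3·4=12, R3→W3 6·11=66, R4→W3 2·4=8, R5→W3 3·17=51. Service 207; fixed 21; total 228.
{W1, W3, W4}: service 207 + fixed 25 = 232
{W1, W2, W3}: service 207 + fixed 26 = 233
{W1, W2, W3, W4, W5}: service 207 + fixed 40 = 247
No other subset beats 228.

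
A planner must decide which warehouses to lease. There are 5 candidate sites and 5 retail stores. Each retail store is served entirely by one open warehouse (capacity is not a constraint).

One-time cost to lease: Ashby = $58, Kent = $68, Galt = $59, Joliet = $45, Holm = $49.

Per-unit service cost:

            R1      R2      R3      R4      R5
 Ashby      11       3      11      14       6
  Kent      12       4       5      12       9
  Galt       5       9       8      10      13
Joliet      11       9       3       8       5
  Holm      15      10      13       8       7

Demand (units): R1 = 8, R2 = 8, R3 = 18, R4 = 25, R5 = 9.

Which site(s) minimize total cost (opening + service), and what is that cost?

Open Joliet only; minimum total cost 504.

For any fixed open set, each retail store goes to its cheapest open site; total = fixed + service.
{Joliet}: R1→Joliet 11·8=88, R2→Joliet 9·8=72, R3→Joliet 3·18=54, R4→Joliet 8·25=200, R5→Joliet 5·9=45. Service 459; fixed 45; total 504.
{Ashby, Joliet}: R1→Ashby 11·8=88, R2→Ashby 3·8=24, R3→Joliet 3·18=54, R4→Joliet 8·25=200, R5→Joliet 5·9=45. Service 411; fixed 103; total 514.
{Galt, Joliet}: service 411 + fixed 104 = 515
{Ashby, Kent, Galt, Joliet, Holm}: service 363 + fixed 279 = 642
No other subset beats 504.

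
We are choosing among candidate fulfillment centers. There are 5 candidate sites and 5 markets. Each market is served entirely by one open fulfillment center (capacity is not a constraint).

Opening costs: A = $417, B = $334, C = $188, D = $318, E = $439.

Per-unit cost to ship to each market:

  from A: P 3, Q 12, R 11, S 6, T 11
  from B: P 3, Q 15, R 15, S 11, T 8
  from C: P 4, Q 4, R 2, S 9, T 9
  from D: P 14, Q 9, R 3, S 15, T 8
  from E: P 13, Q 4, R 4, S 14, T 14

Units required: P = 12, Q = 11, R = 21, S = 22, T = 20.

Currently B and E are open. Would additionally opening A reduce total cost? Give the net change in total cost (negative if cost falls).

No — net change +307 (cost rises by 307).

Current service cost with {B, E}: 566.
Adding A: each market re-picks its cheapest; new service cost 456, saving 110.
Extra fixed cost: 417. Net change = 417 − 110 = 307.
(Totals: 1339 → 1646.)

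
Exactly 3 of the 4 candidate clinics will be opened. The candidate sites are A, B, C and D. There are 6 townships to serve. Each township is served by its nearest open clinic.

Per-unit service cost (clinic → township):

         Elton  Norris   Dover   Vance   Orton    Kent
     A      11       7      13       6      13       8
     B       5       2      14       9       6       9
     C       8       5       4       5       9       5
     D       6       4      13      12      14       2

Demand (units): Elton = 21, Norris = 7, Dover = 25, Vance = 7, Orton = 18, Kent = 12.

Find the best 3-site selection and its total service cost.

Choose B, C and D; total service cost 386.

With exactly 3 open, each township uses its cheapest among the chosen.
{B, C, D}: Elton→B 5·21=105, Norris→B 2·7=14, Dover→C 4·25=100, Vance→C 5·7=35, Orton→B 6·18=108, Kent→D 2·12=24. Service cost 386.
{A, B, C}: service cost 422
{A, C, D}: service cost 475
Among all 4 size-3 choices, {B, C, D} is lowest.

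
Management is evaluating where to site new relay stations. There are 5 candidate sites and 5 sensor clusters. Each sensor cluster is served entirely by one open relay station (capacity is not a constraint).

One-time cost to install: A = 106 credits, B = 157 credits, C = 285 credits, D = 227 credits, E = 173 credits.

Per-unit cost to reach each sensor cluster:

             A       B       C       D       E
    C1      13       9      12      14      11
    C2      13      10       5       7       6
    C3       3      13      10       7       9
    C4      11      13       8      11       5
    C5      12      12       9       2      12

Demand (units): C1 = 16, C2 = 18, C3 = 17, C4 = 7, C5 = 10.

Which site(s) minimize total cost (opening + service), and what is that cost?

For any fixed open set, each sensor cluster goes to its cheapest open site; total = fixed + service.
{E}: C1→E 11·16=176, C2→E 6·18=108, C3→E 9·17=153, C4→E 5·7=35, C5→E 12·10=120. Service 592; fixed 173; total 765.
{A, E}: service 490 + fixed 279 = 769
{D}: service 566 + fixed 227 = 793
{A, B, C, D, E}: service 340 + fixed 948 = 1288
No other subset beats 765.

Open E only; minimum total cost 765.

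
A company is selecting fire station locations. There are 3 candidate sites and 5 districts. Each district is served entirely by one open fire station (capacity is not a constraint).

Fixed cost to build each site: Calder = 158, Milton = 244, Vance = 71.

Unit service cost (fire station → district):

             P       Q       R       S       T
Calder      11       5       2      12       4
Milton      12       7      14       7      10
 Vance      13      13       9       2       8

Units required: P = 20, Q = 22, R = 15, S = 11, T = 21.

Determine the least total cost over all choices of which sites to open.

Minimum total cost: 695

For any fixed open set, each district goes to its cheapest open site; total = fixed + service.
{Calder, Vance}: P→Calder 11·20=220, Q→Calder 5·22=110, R→Calder 2·15=30, S→Vance 2·11=22, T→Calder 4·21=84. Service 466; fixed 229; total 695.
{Calder}: P→Calder 11·20=220, Q→Calder 5·22=110, R→Calder 2·15=30, S→Calder 12·11=132, T→Calder 4·21=84. Service 576; fixed 158; total 734.
{Calder, Milton}: P→Calder 11·20=220, Q→Calder 5·22=110, R→Calder 2·15=30, S→Milton 7·11=77, T→Calder 4·21=84. Service 521; fixed 402; total 923.
{Calder, Milton, Vance}: P→Calder 11·20=220, Q→Calder 5·22=110, R→Calder 2·15=30, S→Vance 2·11=22, T→Calder 4·21=84. Service 466; fixed 473; total 939.
(All 7 nonempty subsets were checked; Calder and Vance is lowest.)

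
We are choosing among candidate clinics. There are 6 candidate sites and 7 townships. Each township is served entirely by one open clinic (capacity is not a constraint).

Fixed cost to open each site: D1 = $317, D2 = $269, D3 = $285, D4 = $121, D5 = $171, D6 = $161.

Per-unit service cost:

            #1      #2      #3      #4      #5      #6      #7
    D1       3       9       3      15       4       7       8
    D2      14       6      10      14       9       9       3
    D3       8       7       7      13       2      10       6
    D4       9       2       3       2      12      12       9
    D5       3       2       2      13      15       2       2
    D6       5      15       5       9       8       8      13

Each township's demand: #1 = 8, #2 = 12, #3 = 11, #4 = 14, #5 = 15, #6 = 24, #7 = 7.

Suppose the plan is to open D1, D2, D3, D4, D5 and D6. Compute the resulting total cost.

Each township is assigned to its cheapest site among the open ones.
{D1, D2, D3, D4, D5, D6}: #1→D1 3·8=24, #2→D4 2·12=24, #3→D5 2·11=22, #4→D4 2·14=28, #5→D3 2·15=30, #6→D5 2·24=48, #7→D5 2·7=14. Service 190; fixed 1324; total 1514.

Total cost: 1514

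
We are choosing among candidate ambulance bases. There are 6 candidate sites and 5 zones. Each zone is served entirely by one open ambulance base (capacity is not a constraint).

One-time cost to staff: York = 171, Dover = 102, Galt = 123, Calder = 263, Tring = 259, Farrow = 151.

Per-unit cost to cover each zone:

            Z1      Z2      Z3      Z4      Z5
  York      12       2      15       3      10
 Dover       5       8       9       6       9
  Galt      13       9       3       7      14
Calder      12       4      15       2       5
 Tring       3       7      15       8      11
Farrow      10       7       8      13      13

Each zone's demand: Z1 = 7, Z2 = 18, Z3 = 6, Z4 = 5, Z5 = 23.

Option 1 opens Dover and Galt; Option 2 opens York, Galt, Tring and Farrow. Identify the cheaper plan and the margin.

Option 1: {Dover, Galt}: Z1→Dover 5·7=35, Z2→Dover 8·18=144, Z3→Galt 3·6=18, Z4→Dover 6·5=30, Z5→Dover 9·23=207. Service 434; fixed 225; total 659.
Option 2: {York, Galt, Tring, Farrow}: Z1→Tring 3·7=21, Z2→York 2·18=36, Z3→Galt 3·6=18, Z4→York 3·5=15, Z5→York 10·23=230. Service 320; fixed 704; total 1024.
Difference: |659 − 1024| = 365.

Option 1 is cheaper by 365.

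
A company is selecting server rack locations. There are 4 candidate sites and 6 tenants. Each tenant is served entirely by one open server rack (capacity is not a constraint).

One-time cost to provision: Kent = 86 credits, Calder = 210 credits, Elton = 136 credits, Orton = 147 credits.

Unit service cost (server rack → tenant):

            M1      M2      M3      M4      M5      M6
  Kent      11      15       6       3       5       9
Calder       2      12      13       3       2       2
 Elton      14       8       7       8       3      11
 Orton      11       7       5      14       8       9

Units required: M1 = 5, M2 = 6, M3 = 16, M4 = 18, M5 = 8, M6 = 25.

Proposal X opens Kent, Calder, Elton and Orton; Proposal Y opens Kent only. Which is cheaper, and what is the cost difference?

Proposal Y is cheaper by 185.

Proposal X: {Kent, Calder, Elton, Orton}: M1→Calder 2·5=10, M2→Orton 7·6=42, M3→Orton 5·16=80, M4→Kent 3·18=54, M5→Calder 2·8=16, M6→Calder 2·25=50. Service 252; fixed 579; total 831.
Proposal Y: {Kent}: M1→Kent 11·5=55, M2→Kent 15·6=90, M3→Kent 6·16=96, M4→Kent 3·18=54, M5→Kent 5·8=40, M6→Kent 9·25=225. Service 560; fixed 86; total 646.
Difference: |831 − 646| = 185.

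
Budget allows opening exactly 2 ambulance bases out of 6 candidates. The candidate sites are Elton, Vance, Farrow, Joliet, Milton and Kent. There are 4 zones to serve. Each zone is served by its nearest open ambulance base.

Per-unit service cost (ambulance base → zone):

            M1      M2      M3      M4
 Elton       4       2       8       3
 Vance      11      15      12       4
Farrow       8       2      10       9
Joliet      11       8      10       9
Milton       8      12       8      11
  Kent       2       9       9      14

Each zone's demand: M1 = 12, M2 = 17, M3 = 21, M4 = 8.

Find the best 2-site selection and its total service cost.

With exactly 2 open, each zone uses its cheapest among the chosen.
{Elton, Kent}: M1→Kent 2·12=24, M2→Elton 2·17=34, M3→Elton 8·21=168, M4→Elton 3·8=24. Service cost 250.
{Elton, Vance}: service cost 274
{Elton, Farrow}: service cost 274
Among all 15 size-2 choices, {Elton, Kent} is lowest.

Choose Elton and Kent; total service cost 250.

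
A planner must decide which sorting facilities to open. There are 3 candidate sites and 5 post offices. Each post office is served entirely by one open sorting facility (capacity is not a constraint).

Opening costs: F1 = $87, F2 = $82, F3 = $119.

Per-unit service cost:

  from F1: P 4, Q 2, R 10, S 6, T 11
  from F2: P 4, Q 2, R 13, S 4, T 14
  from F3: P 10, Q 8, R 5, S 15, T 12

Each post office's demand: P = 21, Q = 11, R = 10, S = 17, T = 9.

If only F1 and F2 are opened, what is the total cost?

Each post office is assigned to its cheapest site among the open ones.
{F1, F2}: P→F1 4·21=84, Q→F1 2·11=22, R→F1 10·10=100, S→F2 4·17=68, T→F1 11·9=99. Service 373; fixed 169; total 542.

Total cost: 542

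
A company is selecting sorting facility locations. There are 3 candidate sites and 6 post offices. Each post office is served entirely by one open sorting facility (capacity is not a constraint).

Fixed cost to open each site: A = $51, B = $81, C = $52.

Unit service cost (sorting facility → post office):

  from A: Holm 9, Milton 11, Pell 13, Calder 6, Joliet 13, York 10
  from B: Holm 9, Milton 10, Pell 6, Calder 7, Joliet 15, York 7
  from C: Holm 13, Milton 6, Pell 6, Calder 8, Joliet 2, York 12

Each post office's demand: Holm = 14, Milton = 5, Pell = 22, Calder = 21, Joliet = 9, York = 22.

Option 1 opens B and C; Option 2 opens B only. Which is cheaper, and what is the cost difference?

Option 1 is cheaper by 85.

Option 1: {B, C}: Holm→B 9·14=126, Milton→C 6·5=30, Pell→B 6·22=132, Calder→B 7·21=147, Joliet→C 2·9=18, York→B 7·22=154. Service 607; fixed 133; total 740.
Option 2: {B}: Holm→B 9·14=126, Milton→B 10·5=50, Pell→B 6·22=132, Calder→B 7·21=147, Joliet→B 15·9=135, York→B 7·22=154. Service 744; fixed 81; total 825.
Difference: |740 − 825| = 85.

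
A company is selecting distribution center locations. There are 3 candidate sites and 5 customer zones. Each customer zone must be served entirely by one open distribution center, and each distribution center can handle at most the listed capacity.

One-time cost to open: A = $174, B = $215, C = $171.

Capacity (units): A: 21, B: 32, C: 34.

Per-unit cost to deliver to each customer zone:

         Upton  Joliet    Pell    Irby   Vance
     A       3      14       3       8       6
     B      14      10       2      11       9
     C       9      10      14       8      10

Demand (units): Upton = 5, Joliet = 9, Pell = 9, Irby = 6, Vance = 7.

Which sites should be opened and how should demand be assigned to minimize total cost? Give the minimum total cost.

Open {A, C}: Upton→A 3·5=15, Joliet→C 10·9=90, Pell→A 3·9=27, Irby→C 8·6=48, Vance→A 6·7=42.
Loads: A carries 21/21, C carries 15/34. Service 222; fixed 345; total 567.
Next best feasible plan costs 595.

Minimum total cost: 567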